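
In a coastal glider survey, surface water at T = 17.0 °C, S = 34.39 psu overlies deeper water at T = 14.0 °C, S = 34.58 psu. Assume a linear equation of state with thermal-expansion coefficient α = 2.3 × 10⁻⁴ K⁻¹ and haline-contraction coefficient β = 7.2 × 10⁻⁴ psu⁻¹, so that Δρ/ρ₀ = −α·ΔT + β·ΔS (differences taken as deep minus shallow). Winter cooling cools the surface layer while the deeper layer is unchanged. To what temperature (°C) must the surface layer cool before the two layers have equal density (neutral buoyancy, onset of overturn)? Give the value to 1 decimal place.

13.4 °C

Neutral buoyancy requires Δρ = 0, i.e. −α(T_deep − T_surf′) + β(S_deep − S_surf) = 0.
T_surf′ = T_deep − (β/α)·ΔS = 14.0 − (7.2 × 10⁻⁴/2.3 × 10⁻⁴)·(+0.19) = 13.405 °C.
Cooling required: 17.0 − (13.405) = 3.595 °C.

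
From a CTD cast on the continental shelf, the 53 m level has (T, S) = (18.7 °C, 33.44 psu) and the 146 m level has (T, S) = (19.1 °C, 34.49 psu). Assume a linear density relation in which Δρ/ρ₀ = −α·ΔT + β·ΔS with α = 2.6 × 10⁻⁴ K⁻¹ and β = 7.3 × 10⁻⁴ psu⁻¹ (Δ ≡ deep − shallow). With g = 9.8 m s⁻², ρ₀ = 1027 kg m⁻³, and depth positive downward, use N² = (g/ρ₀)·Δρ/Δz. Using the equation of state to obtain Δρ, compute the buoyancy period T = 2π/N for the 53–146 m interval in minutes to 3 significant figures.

ΔT = +0.4 K, ΔS = +1.05 psu (deep − shallow).
Δρ/ρ₀ = −αΔT + βΔS = -1.04 × 10⁻⁴ + 7.665 × 10⁻⁴ = 6.625 × 10⁻⁴, so Δρ ≈ 0.6804 kg m⁻³.
N² = (g/ρ₀)·Δρ/Δz = g·(Δρ/ρ₀)/Δz = 9.8 × 6.625 × 10⁻⁴ / 93 = 6.9812 × 10⁻⁵ s⁻².
N = √(6.9812 × 10⁻⁵) = 8.3554 × 10⁻³ rad s⁻¹ → T = 2π/N = 751.99 s = 12.533 min ≈ 12.5 min.

12.5 min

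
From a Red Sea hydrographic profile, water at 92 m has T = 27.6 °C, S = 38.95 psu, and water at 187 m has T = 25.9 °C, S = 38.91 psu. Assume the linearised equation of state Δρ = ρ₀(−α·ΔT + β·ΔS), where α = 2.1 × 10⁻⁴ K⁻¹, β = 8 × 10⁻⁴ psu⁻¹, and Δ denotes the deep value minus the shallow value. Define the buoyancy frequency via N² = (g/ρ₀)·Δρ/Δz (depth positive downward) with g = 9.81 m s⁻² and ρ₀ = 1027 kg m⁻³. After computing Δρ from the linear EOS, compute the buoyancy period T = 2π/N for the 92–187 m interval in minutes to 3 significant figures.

ΔT = -1.7 K, ΔS = -0.04 psu (deep − shallow).
Δρ/ρ₀ = −αΔT + βΔS = 3.57 × 10⁻⁴ − 3.20 × 10⁻⁵ = 3.25 × 10⁻⁴, so Δρ ≈ 0.3338 kg m⁻³.
N² = (g/ρ₀)·Δρ/Δz = g·(Δρ/ρ₀)/Δz = 9.81 × 3.25 × 10⁻⁴ / 95 = 3.3561 × 10⁻⁵ s⁻².
N = √(3.3561 × 10⁻⁵) = 5.7932 × 10⁻³ rad s⁻¹ → T = 2π/N = 1.0846 × 10³ s = 18.077 min ≈ 18.1 min.

18.1 min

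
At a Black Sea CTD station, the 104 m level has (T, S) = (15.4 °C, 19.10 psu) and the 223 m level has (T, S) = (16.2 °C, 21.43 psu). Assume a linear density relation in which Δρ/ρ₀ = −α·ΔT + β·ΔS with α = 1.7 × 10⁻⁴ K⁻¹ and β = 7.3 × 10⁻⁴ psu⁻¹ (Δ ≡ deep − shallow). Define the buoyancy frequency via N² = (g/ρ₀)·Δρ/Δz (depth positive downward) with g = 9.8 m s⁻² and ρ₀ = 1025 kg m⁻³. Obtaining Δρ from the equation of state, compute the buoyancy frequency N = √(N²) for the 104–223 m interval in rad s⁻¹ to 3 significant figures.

ΔT = +0.8 K, ΔS = +2.33 psu (deep − shallow).
Δρ/ρ₀ = −αΔT + βΔS = -1.36 × 10⁻⁴ + 1.7009 × 10⁻³ = 1.5649 × 10⁻³, so Δρ ≈ 1.604 kg m⁻³.
N² = (g/ρ₀)·Δρ/Δz = g·(Δρ/ρ₀)/Δz = 9.8 × 1.5649 × 10⁻³ / 119 = 1.2887 × 10⁻⁴ s⁻².
N = √(1.2887 × 10⁻⁴) = 0.011352 rad s⁻¹ ≈ 0.0114 rad s⁻¹.

0.0114 rad s⁻¹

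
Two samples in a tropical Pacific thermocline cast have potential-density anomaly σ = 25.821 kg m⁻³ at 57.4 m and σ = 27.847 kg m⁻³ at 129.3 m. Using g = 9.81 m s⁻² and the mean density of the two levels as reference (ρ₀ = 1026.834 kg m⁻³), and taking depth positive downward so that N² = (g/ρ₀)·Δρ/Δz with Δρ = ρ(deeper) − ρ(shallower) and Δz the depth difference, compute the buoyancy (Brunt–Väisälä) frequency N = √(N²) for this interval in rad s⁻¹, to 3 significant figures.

0.0164 rad s⁻¹

Δρ = 1027.847 − 1025.821 = 2.026 kg m⁻³ over Δz = 129.3 − 57.4 = 71.9 m.
N² = (9.81/1026.834) × (2.026/71.9) = 2.6920 × 10⁻⁴ s⁻².
N = √(2.6920 × 10⁻⁴) = 0.016407 rad s⁻¹ ≈ 0.0164 rad s⁻¹.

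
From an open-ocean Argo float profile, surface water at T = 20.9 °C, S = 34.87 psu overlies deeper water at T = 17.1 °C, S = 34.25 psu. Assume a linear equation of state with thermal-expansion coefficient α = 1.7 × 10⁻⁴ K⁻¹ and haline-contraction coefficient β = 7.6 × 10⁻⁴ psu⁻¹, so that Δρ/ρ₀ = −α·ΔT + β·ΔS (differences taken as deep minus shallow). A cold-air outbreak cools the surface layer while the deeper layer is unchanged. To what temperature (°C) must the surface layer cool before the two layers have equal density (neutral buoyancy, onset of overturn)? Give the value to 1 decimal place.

Neutral buoyancy requires Δρ = 0, i.e. −α(T_deep − T_surf′) + β(S_deep − S_surf) = 0.
T_surf′ = T_deep − (β/α)·ΔS = 17.1 − (7.6 × 10⁻⁴/1.7 × 10⁻⁴)·(-0.62) = 19.872 °C.
Cooling required: 20.9 − (19.872) = 1.028 °C.

19.9 °C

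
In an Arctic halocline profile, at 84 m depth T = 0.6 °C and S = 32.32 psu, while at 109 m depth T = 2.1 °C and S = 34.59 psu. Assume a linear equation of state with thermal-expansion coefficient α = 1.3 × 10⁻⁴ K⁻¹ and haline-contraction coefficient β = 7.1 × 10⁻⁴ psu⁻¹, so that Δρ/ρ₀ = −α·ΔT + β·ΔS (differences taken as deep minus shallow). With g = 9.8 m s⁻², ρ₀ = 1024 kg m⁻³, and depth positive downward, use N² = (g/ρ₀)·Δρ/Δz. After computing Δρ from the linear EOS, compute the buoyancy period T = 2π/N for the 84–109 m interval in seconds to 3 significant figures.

ΔT = +1.5 K, ΔS = +2.27 psu (deep − shallow).
Δρ/ρ₀ = −αΔT + βΔS = -1.95 × 10⁻⁴ + 1.6117 × 10⁻³ = 1.4167 × 10⁻³, so Δρ ≈ 1.451 kg m⁻³.
N² = (g/ρ₀)·Δρ/Δz = g·(Δρ/ρ₀)/Δz = 9.8 × 1.4167 × 10⁻³ / 25 = 5.5535 × 10⁻⁴ s⁻².
N = √(5.5535 × 10⁻⁴) = 0.023566 rad s⁻¹ → T = 2π/N = 266.62 s ≈ 267 s.

267 s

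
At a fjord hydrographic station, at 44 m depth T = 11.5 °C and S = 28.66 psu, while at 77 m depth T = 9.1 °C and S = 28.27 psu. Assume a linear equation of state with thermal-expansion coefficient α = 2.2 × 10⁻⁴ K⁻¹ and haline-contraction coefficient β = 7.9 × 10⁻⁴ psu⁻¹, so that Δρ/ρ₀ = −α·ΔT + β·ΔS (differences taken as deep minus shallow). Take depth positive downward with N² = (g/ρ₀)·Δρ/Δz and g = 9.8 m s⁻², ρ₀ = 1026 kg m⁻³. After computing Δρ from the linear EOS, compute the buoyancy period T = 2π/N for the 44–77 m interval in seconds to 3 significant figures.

ΔT = -2.4 K, ΔS = -0.39 psu (deep − shallow).
Δρ/ρ₀ = −αΔT + βΔS = 5.28 × 10⁻⁴ − 3.081 × 10⁻⁴ = 2.199 × 10⁻⁴, so Δρ ≈ 0.2256 kg m⁻³.
N² = (g/ρ₀)·Δρ/Δz = g·(Δρ/ρ₀)/Δz = 9.8 × 2.199 × 10⁻⁴ / 33 = 6.5304 × 10⁻⁵ s⁻².
N = √(6.5304 × 10⁻⁵) = 8.0811 × 10⁻³ rad s⁻¹ → T = 2π/N = 777.52 s ≈ 778 s.

778 s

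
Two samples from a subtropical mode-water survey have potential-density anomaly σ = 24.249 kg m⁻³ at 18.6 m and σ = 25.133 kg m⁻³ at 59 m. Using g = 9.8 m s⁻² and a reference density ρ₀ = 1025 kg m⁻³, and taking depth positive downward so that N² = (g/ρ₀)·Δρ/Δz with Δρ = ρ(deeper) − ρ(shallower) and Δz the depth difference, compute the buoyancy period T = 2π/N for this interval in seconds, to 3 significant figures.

434 s

Δρ = 1025.133 − 1024.249 = 0.884 kg m⁻³ over Δz = 59 − 18.6 = 40.4 m.
N² = (9.8/1025) × (0.884/40.4) = 2.0921 × 10⁻⁴ s⁻².
N = √(2.0921 × 10⁻⁴) = 0.014464 rad s⁻¹, so T = 2π/N = 434.40 s ≈ 434 s.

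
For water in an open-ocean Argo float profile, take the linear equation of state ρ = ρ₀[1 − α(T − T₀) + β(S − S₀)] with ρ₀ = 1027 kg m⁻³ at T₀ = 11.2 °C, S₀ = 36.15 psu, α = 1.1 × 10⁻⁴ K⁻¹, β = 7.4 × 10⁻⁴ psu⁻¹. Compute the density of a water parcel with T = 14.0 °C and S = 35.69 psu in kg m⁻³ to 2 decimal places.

T − T₀ = +2.8 K, S − S₀ = -0.46 psu.
Bracket = 1 − α·(+2.8) + β·(-0.46) = 1 + (-6.484 × 10⁻⁴) = 0.9993516.
ρ = 1027 × 0.9993516 = 1026.33 kg m⁻³.

1026.33 kg m⁻³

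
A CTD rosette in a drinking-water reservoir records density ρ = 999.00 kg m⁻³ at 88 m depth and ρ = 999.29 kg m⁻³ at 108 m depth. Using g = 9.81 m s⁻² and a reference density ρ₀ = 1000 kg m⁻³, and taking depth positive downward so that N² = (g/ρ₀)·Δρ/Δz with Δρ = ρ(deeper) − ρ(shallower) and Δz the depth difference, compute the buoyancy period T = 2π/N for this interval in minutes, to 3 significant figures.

Δρ = 999.29 − 999.00 = 0.29 kg m⁻³ over Δz = 108 − 88 = 20 m.
N² = (9.81/1000) × (0.29/20) = 1.4225 × 10⁻⁴ s⁻².
N = √(1.4225 × 10⁻⁴) = 0.011927 rad s⁻¹, so T = 2π/N = 526.80 s = 8.7800 min ≈ 8.78 min.
A positive N² confirms static stability across the interval.

8.78 min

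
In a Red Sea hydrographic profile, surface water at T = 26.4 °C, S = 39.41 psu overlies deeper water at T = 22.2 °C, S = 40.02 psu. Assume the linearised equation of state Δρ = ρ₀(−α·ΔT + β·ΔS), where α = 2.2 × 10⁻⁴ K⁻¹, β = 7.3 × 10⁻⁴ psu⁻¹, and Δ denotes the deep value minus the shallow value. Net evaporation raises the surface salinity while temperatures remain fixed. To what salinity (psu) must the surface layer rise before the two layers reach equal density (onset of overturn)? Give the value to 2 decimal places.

41.29 psu

Neutral buoyancy requires −α(T_deep − T_surf) + β(S_deep − S_surf′) = 0.
S_surf′ = S_deep − (α/β)·ΔT = 40.02 − (2.2 × 10⁻⁴/7.3 × 10⁻⁴)·(-4.2) = 41.2858 psu.
Increase required: 41.2858 − 39.41 = 1.8758 psu.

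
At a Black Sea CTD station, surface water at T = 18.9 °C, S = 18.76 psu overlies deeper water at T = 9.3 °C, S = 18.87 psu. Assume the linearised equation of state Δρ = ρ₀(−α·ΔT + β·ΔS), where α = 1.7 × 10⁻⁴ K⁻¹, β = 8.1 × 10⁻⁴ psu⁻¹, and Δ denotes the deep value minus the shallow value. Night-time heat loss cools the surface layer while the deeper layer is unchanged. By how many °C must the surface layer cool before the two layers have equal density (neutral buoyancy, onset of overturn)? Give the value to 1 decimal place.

Neutral buoyancy requires Δρ = 0, i.e. −α(T_deep − T_surf′) + β(S_deep − S_surf) = 0.
T_surf′ = T_deep − (β/α)·ΔS = 9.3 − (8.1 × 10⁻⁴/1.7 × 10⁻⁴)·(+0.11) = 8.776 °C.
Cooling required: 18.9 − (8.776) = 10.124 °C.

10.1 °C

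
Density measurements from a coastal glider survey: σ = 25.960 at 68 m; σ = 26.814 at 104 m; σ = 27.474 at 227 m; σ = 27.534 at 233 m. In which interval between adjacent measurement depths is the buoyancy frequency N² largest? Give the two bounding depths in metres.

68–104 m

Compute the density gradient over each adjacent pair:
  68–104 m: Δρ/Δz = 0.854/36 = 0.024 kg m⁻⁴
  104–227 m: Δρ/Δz = 0.660/123 = 5.4 × 10⁻³ kg m⁻⁴
  227–233 m: Δρ/Δz = 0.060/6 = 0.010 kg m⁻⁴
The largest gradient is in the 68–104 m interval — the pycnocline.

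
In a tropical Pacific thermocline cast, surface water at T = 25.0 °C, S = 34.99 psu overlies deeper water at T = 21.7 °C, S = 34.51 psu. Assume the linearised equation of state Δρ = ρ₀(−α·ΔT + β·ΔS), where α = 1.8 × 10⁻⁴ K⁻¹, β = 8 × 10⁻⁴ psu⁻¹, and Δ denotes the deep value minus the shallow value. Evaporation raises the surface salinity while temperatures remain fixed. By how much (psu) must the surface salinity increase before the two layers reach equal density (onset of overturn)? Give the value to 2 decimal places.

Neutral buoyancy requires −α(T_deep − T_surf) + β(S_deep − S_surf′) = 0.
S_surf′ = S_deep − (α/β)·ΔT = 34.51 − (1.8 × 10⁻⁴/8 × 10⁻⁴)·(-3.3) = 35.2525 psu.
Increase required: 35.2525 − 34.99 = 0.2625 psu.

0.26 psu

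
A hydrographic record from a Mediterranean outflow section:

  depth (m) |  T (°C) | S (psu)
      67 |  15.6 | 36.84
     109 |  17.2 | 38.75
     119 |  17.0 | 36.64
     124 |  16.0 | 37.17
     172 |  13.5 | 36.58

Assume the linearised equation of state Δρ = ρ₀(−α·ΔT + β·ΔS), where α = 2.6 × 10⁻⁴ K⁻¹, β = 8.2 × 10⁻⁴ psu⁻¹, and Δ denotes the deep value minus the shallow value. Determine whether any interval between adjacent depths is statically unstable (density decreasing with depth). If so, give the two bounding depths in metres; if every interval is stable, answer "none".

Evaluate Δρ/ρ₀ = −αΔT + βΔS across each adjacent pair:
  67–109 m: −αΔT+βΔS = −(2.6 × 10⁻⁴)(+1.6)+(8.2 × 10⁻⁴)(+1.91) = 1.2 × 10⁻³ → stable
  109–119 m: −αΔT+βΔS = −(2.6 × 10⁻⁴)(-0.2)+(8.2 × 10⁻⁴)(-2.11) = -1.7 × 10⁻³ → UNSTABLE
  119–124 m: −αΔT+βΔS = −(2.6 × 10⁻⁴)(-1.0)+(8.2 × 10⁻⁴)(+0.53) = 6.9 × 10⁻⁴ → stable
  124–172 m: −αΔT+βΔS = −(2.6 × 10⁻⁴)(-2.5)+(8.2 × 10⁻⁴)(-0.59) = 1.7 × 10⁻⁴ → stable
The 109–119 m interval has Δρ < 0: lighter water underlies denser water.

109–119 m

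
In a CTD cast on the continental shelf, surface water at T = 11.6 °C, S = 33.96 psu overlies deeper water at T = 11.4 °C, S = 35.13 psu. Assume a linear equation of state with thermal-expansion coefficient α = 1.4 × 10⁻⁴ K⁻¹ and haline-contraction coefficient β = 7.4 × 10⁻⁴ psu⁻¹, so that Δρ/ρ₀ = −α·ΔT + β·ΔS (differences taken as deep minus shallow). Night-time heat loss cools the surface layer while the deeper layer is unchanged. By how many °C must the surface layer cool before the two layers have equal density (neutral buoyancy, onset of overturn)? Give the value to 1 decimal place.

6.4 °C

Neutral buoyancy requires Δρ = 0, i.e. −α(T_deep − T_surf′) + β(S_deep − S_surf) = 0.
T_surf′ = T_deep − (β/α)·ΔS = 11.4 − (7.4 × 10⁻⁴/1.4 × 10⁻⁴)·(+1.17) = 5.216 °C.
Cooling required: 11.6 − (5.216) = 6.384 °C.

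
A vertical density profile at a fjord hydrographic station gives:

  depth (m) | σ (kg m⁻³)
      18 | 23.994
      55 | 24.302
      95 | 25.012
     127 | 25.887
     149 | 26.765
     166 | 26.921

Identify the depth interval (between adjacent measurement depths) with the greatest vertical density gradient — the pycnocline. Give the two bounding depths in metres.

127–149 m

Compute the density gradient over each adjacent pair:
  18–55 m: Δρ/Δz = 0.308/37 = 8.3 × 10⁻³ kg m⁻⁴
  55–95 m: Δρ/Δz = 0.710/40 = 0.018 kg m⁻⁴
  95–127 m: Δρ/Δz = 0.875/32 = 0.027 kg m⁻⁴
  127–149 m: Δρ/Δz = 0.878/22 = 0.040 kg m⁻⁴
  149–166 m: Δρ/Δz = 0.156/17 = 9.2 × 10⁻³ kg m⁻⁴
The largest gradient is in the 127–149 m interval — the pycnocline.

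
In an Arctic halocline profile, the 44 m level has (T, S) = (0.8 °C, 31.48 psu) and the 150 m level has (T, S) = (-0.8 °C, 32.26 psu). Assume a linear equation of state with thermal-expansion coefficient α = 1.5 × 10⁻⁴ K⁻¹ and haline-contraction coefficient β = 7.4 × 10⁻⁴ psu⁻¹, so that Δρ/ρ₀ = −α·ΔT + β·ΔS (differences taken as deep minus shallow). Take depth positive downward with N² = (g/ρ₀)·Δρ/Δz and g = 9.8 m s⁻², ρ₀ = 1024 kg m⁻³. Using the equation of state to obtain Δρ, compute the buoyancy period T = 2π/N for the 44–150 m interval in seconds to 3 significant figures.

ΔT = -1.6 K, ΔS = +0.78 psu (deep − shallow).
Δρ/ρ₀ = −αΔT + βΔS = 2.40 × 10⁻⁴ + 5.772 × 10⁻⁴ = 8.172 × 10⁻⁴, so Δρ ≈ 0.8368 kg m⁻³.
N² = (g/ρ₀)·Δρ/Δz = g·(Δρ/ρ₀)/Δz = 9.8 × 8.172 × 10⁻⁴ / 106 = 7.5552 × 10⁻⁵ s⁻².
N = √(7.5552 × 10⁻⁵) = 8.6921 × 10⁻³ rad s⁻¹ → T = 2π/N = 722.86 s ≈ 723 s.

723 s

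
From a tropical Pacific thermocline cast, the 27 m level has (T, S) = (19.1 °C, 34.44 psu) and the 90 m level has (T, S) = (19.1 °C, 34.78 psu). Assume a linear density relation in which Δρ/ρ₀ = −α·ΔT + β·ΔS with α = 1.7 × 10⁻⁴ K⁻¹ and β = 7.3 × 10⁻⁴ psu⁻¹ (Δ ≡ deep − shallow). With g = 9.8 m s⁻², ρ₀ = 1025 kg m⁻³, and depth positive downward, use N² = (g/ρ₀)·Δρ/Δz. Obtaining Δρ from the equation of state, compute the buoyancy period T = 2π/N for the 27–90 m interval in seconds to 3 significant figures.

1.01 × 10³ s

ΔT = +0.0 K, ΔS = +0.34 psu (deep − shallow).
Δρ/ρ₀ = −αΔT + βΔS = 0 + 2.482 × 10⁻⁴ = 2.482 × 10⁻⁴, so Δρ ≈ 0.2544 kg m⁻³.
N² = (g/ρ₀)·Δρ/Δz = g·(Δρ/ρ₀)/Δz = 9.8 × 2.482 × 10⁻⁴ / 63 = 3.8609 × 10⁻⁵ s⁻².
N = √(3.8609 × 10⁻⁵) = 6.2136 × 10⁻³ rad s⁻¹ → T = 2π/N = 1.0112 × 10³ s ≈ 1.01 × 10³ s.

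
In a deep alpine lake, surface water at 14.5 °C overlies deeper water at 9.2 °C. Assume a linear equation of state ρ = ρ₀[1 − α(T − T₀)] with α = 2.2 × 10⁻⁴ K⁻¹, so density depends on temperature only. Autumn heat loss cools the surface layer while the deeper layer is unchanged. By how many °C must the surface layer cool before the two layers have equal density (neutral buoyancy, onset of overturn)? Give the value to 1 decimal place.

5.3 °C

With temperature the only control, equal density requires T_surf′ = T_deep.
T_surf′ = 9.2 °C.
Cooling required: 14.5 − 9.2 = 5.3 °C.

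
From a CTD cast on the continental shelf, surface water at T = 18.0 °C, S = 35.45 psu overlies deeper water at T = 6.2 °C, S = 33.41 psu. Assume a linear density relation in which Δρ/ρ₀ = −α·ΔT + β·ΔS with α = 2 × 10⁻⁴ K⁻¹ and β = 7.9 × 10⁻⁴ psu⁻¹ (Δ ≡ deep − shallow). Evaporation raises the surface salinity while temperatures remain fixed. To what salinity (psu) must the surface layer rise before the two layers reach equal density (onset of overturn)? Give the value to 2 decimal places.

36.40 psu

Neutral buoyancy requires −α(T_deep − T_surf) + β(S_deep − S_surf′) = 0.
S_surf′ = S_deep − (α/β)·ΔT = 33.41 − (2 × 10⁻⁴/7.9 × 10⁻⁴)·(-11.8) = 36.3973 psu.
Increase required: 36.3973 − 35.45 = 0.9473 psu.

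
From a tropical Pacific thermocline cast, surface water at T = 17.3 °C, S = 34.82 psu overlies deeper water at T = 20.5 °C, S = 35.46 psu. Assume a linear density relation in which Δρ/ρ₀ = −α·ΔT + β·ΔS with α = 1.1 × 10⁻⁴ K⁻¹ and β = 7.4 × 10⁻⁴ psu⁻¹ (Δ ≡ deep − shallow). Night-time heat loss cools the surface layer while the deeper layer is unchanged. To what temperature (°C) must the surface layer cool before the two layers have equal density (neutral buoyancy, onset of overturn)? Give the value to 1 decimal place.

Neutral buoyancy requires Δρ = 0, i.e. −α(T_deep − T_surf′) + β(S_deep − S_surf) = 0.
T_surf′ = T_deep − (β/α)·ΔS = 20.5 − (7.4 × 10⁻⁴/1.1 × 10⁻⁴)·(+0.64) = 16.195 °C.
Cooling required: 17.3 − (16.195) = 1.105 °C.

16.2 °C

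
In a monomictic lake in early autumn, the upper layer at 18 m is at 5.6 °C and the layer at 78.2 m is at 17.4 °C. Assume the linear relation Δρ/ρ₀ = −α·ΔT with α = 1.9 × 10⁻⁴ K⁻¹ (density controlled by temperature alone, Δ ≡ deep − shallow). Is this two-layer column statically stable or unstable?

ΔT = 17.4 − 5.6 = +11.8 K, so Δρ/ρ₀ = −αΔT = -2.242 × 10⁻³.
Δρ/ρ₀ < 0, so Δρ < 0: deeper water is lighter → statically unstable; the column would overturn.

unstable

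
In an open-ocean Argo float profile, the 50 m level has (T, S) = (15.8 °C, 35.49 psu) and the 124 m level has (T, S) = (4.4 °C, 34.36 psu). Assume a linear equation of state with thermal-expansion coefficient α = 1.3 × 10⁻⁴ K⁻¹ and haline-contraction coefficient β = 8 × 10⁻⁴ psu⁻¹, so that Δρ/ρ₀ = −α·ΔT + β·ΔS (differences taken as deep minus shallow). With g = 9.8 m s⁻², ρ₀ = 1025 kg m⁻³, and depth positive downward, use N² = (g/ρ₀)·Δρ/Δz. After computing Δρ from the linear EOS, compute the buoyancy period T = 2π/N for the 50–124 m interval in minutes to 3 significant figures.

ΔT = -11.4 K, ΔS = -1.13 psu (deep − shallow).
Δρ/ρ₀ = −αΔT + βΔS = 1.482 × 10⁻³ − 9.04 × 10⁻⁴ = 5.78 × 10⁻⁴, so Δρ ≈ 0.5924 kg m⁻³.
N² = (g/ρ₀)·Δρ/Δz = g·(Δρ/ρ₀)/Δz = 9.8 × 5.78 × 10⁻⁴ / 74 = 7.6546 × 10⁻⁵ s⁻².
N = √(7.6546 × 10⁻⁵) = 8.7491 × 10⁻³ rad s⁻¹ → T = 2π/N = 718.15 s = 11.969 min ≈ 12.0 min.

12.0 min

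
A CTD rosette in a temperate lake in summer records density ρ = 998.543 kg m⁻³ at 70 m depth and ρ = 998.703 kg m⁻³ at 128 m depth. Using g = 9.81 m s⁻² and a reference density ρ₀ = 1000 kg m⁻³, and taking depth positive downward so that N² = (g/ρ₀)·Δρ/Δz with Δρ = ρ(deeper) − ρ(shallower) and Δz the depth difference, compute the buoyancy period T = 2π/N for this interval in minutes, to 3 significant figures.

Δρ = 998.703 − 998.543 = 0.160 kg m⁻³ over Δz = 128 − 70 = 58 m.
N² = (9.81/1000) × (0.160/58) = 2.7062 × 10⁻⁵ s⁻².
N = √(2.7062 × 10⁻⁵) = 5.2021 × 10⁻³ rad s⁻¹, so T = 2π/N = 1.2078 × 10³ s = 20.130 min ≈ 20.1 min.
N² > 0, so the interval is statically stable.

20.1 min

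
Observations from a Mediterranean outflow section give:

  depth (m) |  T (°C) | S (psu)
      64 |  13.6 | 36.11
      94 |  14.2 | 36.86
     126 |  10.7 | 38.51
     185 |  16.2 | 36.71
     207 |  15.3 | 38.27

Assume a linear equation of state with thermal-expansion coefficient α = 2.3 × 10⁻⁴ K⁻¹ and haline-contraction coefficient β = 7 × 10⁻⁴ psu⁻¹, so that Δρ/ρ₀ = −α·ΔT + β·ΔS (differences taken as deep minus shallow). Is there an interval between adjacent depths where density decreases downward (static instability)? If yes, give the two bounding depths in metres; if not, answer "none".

126–185 m

Evaluate Δρ/ρ₀ = −αΔT + βΔS across each adjacent pair:
  64–94 m: −αΔT+βΔS = −(2.3 × 10⁻⁴)(+0.6)+(7 × 10⁻⁴)(+0.75) = 3.9 × 10⁻⁴ → stable
  94–126 m: −αΔT+βΔS = −(2.3 × 10⁻⁴)(-3.5)+(7 × 10⁻⁴)(+1.65) = 2.0 × 10⁻³ → stable
  126–185 m: −αΔT+βΔS = −(2.3 × 10⁻⁴)(+5.5)+(7 × 10⁻⁴)(-1.80) = -2.5 × 10⁻³ → UNSTABLE
  185–207 m: −αΔT+βΔS = −(2.3 × 10⁻⁴)(-0.9)+(7 × 10⁻⁴)(+1.56) = 1.3 × 10⁻³ → stable
The 126–185 m interval has Δρ < 0: lighter water underlies denser water.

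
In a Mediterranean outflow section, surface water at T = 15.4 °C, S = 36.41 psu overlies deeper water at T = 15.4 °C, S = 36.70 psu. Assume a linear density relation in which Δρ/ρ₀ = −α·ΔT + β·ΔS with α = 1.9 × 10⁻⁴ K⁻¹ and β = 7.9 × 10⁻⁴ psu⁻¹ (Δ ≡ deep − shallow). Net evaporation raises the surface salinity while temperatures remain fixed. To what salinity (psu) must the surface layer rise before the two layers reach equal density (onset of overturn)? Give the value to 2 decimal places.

36.70 psu

Neutral buoyancy requires −α(T_deep − T_surf) + β(S_deep − S_surf′) = 0.
S_surf′ = S_deep − (α/β)·ΔT = 36.70 − (1.9 × 10⁻⁴/7.9 × 10⁻⁴)·(+0.0) = 36.7000 psu.
Increase required: 36.7000 − 36.41 = 0.2900 psu.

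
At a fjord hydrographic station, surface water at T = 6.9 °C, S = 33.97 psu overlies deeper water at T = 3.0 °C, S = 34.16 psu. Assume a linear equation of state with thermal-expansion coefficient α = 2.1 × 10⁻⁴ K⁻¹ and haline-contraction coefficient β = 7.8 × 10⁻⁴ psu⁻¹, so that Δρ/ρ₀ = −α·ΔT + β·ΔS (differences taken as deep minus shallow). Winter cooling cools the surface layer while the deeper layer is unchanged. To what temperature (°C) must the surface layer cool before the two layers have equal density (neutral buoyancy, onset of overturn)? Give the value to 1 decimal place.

2.3 °C

Neutral buoyancy requires Δρ = 0, i.e. −α(T_deep − T_surf′) + β(S_deep − S_surf) = 0.
T_surf′ = T_deep − (β/α)·ΔS = 3.0 − (7.8 × 10⁻⁴/2.1 × 10⁻⁴)·(+0.19) = 2.294 °C.
Cooling required: 6.9 − (2.294) = 4.606 °C.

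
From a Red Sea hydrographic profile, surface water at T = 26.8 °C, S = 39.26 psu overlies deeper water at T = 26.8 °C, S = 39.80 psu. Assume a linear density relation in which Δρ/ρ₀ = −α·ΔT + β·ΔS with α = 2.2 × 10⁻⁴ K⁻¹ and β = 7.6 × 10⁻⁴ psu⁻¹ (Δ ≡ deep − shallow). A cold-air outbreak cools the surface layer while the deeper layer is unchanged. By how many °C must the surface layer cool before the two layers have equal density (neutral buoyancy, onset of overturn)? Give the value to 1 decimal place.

Neutral buoyancy requires Δρ = 0, i.e. −α(T_deep − T_surf′) + β(S_deep − S_surf) = 0.
T_surf′ = T_deep − (β/α)·ΔS = 26.8 − (7.6 × 10⁻⁴/2.2 × 10⁻⁴)·(+0.54) = 24.935 °C.
Cooling required: 26.8 − (24.935) = 1.865 °C.

1.9 °C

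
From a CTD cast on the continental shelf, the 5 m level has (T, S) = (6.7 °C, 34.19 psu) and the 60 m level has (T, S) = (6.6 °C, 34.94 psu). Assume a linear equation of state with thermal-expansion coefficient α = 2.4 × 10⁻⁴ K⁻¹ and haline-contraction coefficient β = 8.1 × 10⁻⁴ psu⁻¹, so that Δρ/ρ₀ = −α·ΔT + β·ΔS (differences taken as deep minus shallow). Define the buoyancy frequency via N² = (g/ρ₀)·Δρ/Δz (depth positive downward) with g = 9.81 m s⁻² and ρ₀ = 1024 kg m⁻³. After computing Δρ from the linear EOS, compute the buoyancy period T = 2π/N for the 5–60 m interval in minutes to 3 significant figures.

ΔT = -0.1 K, ΔS = +0.75 psu (deep − shallow).
Δρ/ρ₀ = −αΔT + βΔS = 2.40 × 10⁻⁵ + 6.075 × 10⁻⁴ = 6.315 × 10⁻⁴, so Δρ ≈ 0.6467 kg m⁻³.
N² = (g/ρ₀)·Δρ/Δz = g·(Δρ/ρ₀)/Δz = 9.81 × 6.315 × 10⁻⁴ / 55 = 1.1264 × 10⁻⁴ s⁻².
N = √(1.1264 × 10⁻⁴) = 0.010613 rad s⁻¹ → T = 2π/N = 592.03 s = 9.8672 min ≈ 9.87 min.

9.87 min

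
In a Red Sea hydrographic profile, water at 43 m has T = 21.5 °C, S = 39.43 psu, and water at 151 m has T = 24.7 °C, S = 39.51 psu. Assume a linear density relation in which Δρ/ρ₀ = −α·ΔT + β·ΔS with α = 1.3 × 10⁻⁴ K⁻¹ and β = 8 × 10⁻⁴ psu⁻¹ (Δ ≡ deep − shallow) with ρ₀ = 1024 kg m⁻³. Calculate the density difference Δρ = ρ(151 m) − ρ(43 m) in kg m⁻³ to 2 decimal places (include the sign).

ΔT = +3.2 K, ΔS = +0.08 psu (deep − shallow).
Δρ/ρ₀ = −(1.3 × 10⁻⁴)(+3.2) + (8 × 10⁻⁴)(+0.08) = -3.52 × 10⁻⁴.
Δρ = 1024 × (-3.52 × 10⁻⁴) = -0.36 kg m⁻³.
Negative Δρ: lighter below, statically unstable.

-0.36 kg m⁻³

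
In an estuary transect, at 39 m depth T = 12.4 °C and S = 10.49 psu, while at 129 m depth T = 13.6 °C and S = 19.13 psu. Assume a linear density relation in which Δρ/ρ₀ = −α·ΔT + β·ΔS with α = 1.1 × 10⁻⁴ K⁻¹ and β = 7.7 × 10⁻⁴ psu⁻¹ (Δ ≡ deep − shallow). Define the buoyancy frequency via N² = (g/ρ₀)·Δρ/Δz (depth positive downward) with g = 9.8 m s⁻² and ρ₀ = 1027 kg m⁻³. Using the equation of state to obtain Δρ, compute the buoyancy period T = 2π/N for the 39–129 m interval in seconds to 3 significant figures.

ΔT = +1.2 K, ΔS = +8.64 psu (deep − shallow).
Δρ/ρ₀ = −αΔT + βΔS = -1.32 × 10⁻⁴ + 6.6528 × 10⁻³ = 6.5208 × 10⁻³, so Δρ ≈ 6.697 kg m⁻³.
N² = (g/ρ₀)·Δρ/Δz = g·(Δρ/ρ₀)/Δz = 9.8 × 6.5208 × 10⁻³ / 90 = 7.1004 × 10⁻⁴ s⁻².
N = √(7.1004 × 10⁻⁴) = 0.026647 rad s⁻¹ → T = 2π/N = 235.79 s ≈ 236 s.

236 s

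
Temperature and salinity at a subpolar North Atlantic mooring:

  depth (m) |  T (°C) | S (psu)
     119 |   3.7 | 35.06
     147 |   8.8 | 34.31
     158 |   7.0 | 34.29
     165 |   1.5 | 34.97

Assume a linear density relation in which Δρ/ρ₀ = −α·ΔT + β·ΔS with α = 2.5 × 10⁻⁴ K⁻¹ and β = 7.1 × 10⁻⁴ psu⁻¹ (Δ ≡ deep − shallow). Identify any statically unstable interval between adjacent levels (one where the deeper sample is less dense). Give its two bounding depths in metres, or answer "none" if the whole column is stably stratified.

119–147 m

Evaluate Δρ/ρ₀ = −αΔT + βΔS across each adjacent pair:
  119–147 m: −αΔT+βΔS = −(2.5 × 10⁻⁴)(+5.1)+(7.1 × 10⁻⁴)(-0.75) = -1.8 × 10⁻³ → UNSTABLE
  147–158 m: −αΔT+βΔS = −(2.5 × 10⁻⁴)(-1.8)+(7.1 × 10⁻⁴)(-0.02) = 4.4 × 10⁻⁴ → stable
  158–165 m: −αΔT+βΔS = −(2.5 × 10⁻⁴)(-5.5)+(7.1 × 10⁻⁴)(+0.68) = 1.9 × 10⁻³ → stable
The 119–147 m interval has Δρ < 0: lighter water underlies denser water.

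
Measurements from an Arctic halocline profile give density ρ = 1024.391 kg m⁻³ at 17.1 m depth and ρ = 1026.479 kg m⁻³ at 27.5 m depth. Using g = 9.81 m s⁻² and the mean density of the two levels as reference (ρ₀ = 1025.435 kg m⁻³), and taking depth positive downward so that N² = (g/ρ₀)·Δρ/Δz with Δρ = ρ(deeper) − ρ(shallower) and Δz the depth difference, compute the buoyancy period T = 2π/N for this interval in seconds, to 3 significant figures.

143 s

Δρ = 1026.479 − 1024.391 = 2.088 kg m⁻³ over Δz = 27.5 − 17.1 = 10.4 m.
N² = (9.81/1025.435) × (2.088/10.4) = 1.9207 × 10⁻³ s⁻².
N = √(1.9207 × 10⁻³) = 0.043826 rad s⁻¹, so T = 2π/N = 143.37 s ≈ 143 s.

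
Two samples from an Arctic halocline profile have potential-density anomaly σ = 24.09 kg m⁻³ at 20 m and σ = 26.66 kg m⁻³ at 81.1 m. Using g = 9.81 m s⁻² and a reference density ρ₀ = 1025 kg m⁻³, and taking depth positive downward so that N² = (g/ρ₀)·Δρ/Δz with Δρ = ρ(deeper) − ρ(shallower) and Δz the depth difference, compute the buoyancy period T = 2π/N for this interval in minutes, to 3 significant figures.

5.22 min

Δρ = 1026.66 − 1024.09 = 2.57 kg m⁻³ over Δz = 81.1 − 20 = 61.1 m.
N² = (9.81/1025) × (2.57/61.1) = 4.0257 × 10⁻⁴ s⁻².
N = √(4.0257 × 10⁻⁴) = 0.020064 rad s⁻¹, so T = 2π/N = 313.16 s = 5.2193 min ≈ 5.22 min.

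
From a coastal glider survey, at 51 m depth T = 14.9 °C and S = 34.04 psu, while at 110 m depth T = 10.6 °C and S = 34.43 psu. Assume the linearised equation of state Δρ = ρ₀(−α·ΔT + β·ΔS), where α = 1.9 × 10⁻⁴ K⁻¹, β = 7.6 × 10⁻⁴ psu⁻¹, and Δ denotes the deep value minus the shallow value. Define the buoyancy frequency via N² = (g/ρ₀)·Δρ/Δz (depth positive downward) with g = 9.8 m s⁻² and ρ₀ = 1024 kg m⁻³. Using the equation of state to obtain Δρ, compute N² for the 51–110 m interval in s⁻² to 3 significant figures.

ΔT = -4.3 K, ΔS = +0.39 psu (deep − shallow).
Δρ/ρ₀ = −αΔT + βΔS = 8.17 × 10⁻⁴ + 2.964 × 10⁻⁴ = 1.1134 × 10⁻³, so Δρ ≈ 1.140 kg m⁻³.
N² = (g/ρ₀)·Δρ/Δz = g·(Δρ/ρ₀)/Δz = 9.8 × 1.1134 × 10⁻³ / 59 = 1.8494 × 10⁻⁴ s⁻² ≈ 1.85 × 10⁻⁴ s⁻².

1.85 × 10⁻⁴ s⁻²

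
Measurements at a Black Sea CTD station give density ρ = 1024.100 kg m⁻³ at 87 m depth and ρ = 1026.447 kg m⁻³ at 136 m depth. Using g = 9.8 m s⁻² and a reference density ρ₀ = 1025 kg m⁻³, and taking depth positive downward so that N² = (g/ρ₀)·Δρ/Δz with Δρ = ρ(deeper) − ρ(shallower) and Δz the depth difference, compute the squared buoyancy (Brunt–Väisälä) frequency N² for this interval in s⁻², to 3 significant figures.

4.58 × 10⁻⁴ s⁻²

Δρ = 1026.447 − 1024.100 = 2.347 kg m⁻³ over Δz = 136 − 87 = 49 m.
N² = (9.8/1025) × (2.347/49) = 4.5795 × 10⁻⁴ s⁻² ≈ 4.58 × 10⁻⁴ s⁻².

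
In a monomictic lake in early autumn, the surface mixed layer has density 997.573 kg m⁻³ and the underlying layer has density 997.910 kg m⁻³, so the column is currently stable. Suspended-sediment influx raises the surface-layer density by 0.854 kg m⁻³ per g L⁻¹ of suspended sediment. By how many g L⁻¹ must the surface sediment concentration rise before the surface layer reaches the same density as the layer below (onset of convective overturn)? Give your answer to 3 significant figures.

0.395 g L⁻¹

Density deficit of the surface layer: 997.910 − 997.573 = 0.337 kg m⁻³.
Required change = 0.337 / 0.854 = 0.395 g L⁻¹.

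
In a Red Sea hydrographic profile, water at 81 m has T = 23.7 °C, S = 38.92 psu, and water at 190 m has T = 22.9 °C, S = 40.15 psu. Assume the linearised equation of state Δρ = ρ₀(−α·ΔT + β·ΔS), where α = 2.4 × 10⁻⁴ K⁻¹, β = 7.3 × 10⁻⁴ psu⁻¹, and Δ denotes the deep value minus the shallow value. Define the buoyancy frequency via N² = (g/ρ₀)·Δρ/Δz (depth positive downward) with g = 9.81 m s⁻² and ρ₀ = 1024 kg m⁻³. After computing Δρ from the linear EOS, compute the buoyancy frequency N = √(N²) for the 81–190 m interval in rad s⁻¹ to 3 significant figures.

ΔT = -0.8 K, ΔS = +1.23 psu (deep − shallow).
Δρ/ρ₀ = −αΔT + βΔS = 1.92 × 10⁻⁴ + 8.979 × 10⁻⁴ = 1.0899 × 10⁻³, so Δρ ≈ 1.116 kg m⁻³.
N² = (g/ρ₀)·Δρ/Δz = g·(Δρ/ρ₀)/Δz = 9.81 × 1.0899 × 10⁻³ / 109 = 9.8091 × 10⁻⁵ s⁻².
N = √(9.8091 × 10⁻⁵) = 9.9041 × 10⁻³ rad s⁻¹ ≈ 9.90 × 10⁻³ rad s⁻¹.

9.90 × 10⁻³ rad s⁻¹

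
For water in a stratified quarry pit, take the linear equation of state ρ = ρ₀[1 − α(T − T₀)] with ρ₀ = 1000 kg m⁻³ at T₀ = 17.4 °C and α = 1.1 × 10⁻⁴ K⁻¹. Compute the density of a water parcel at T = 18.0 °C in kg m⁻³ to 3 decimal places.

T − T₀ = +0.6 K.
Bracket = 1 − α·(+0.6) = 1 + (-6.60 × 10⁻⁵) = 0.9999340.
ρ = 1000 × 0.9999340 = 999.934 kg m⁻³.

999.934 kg m⁻³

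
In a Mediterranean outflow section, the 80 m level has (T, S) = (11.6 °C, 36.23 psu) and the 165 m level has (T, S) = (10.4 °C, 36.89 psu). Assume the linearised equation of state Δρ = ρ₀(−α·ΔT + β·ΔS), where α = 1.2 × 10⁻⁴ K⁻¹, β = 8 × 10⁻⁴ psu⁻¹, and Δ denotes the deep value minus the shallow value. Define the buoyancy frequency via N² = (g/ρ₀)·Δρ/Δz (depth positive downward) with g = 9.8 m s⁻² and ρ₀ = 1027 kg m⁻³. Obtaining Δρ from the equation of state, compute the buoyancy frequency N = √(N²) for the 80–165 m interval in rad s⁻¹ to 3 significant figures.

8.80 × 10⁻³ rad s⁻¹

ΔT = -1.2 K, ΔS = +0.66 psu (deep − shallow).
Δρ/ρ₀ = −αΔT + βΔS = 1.44 × 10⁻⁴ + 5.28 × 10⁻⁴ = 6.72 × 10⁻⁴, so Δρ ≈ 0.6901 kg m⁻³.
N² = (g/ρ₀)·Δρ/Δz = g·(Δρ/ρ₀)/Δz = 9.8 × 6.72 × 10⁻⁴ / 85 = 7.7478 × 10⁻⁵ s⁻².
N = √(7.7478 × 10⁻⁵) = 8.8022 × 10⁻³ rad s⁻¹ ≈ 8.80 × 10⁻³ rad s⁻¹.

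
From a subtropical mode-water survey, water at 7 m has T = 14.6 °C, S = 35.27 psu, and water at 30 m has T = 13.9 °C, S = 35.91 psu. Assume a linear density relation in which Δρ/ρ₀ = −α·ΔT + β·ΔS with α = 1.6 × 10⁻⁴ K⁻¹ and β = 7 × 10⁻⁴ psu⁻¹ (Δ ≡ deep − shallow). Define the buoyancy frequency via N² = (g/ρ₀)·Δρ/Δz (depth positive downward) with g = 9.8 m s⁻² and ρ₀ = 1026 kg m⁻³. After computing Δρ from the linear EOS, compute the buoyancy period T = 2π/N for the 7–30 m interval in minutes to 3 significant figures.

ΔT = -0.7 K, ΔS = +0.64 psu (deep − shallow).
Δρ/ρ₀ = −αΔT + βΔS = 1.12 × 10⁻⁴ + 4.48 × 10⁻⁴ = 5.60 × 10⁻⁴, so Δρ ≈ 0.5746 kg m⁻³.
N² = (g/ρ₀)·Δρ/Δz = g·(Δρ/ρ₀)/Δz = 9.8 × 5.60 × 10⁻⁴ / 23 = 2.3861 × 10⁻⁴ s⁻².
N = √(2.3861 × 10⁻⁴) = 0.015447 rad s⁻¹ → T = 2π/N = 406.76 s = 6.7793 min ≈ 6.78 min.

6.78 min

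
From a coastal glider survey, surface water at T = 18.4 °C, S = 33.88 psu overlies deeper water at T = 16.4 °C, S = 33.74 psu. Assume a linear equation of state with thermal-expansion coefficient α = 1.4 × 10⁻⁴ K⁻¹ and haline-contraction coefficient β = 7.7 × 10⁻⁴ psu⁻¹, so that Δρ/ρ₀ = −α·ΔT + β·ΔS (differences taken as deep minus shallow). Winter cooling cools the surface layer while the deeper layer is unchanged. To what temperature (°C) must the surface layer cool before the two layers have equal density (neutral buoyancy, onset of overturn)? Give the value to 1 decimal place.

Neutral buoyancy requires Δρ = 0, i.e. −α(T_deep − T_surf′) + β(S_deep − S_surf) = 0.
T_surf′ = T_deep − (β/α)·ΔS = 16.4 − (7.7 × 10⁻⁴/1.4 × 10⁻⁴)·(-0.14) = 17.170 °C.
Cooling required: 18.4 − (17.170) = 1.230 °C.

17.2 °C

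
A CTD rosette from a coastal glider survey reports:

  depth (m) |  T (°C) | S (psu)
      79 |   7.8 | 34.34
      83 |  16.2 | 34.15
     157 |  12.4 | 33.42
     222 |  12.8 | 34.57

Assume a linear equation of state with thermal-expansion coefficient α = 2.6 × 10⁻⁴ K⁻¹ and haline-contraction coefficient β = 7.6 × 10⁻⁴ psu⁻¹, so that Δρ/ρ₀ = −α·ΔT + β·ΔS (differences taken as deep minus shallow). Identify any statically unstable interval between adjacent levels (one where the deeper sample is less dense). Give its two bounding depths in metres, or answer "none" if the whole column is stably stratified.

79–83 m

Evaluate Δρ/ρ₀ = −αΔT + βΔS across each adjacent pair:
  79–83 m: −αΔT+βΔS = −(2.6 × 10⁻⁴)(+8.4)+(7.6 × 10⁻⁴)(-0.19) = -2.3 × 10⁻³ → UNSTABLE
  83–157 m: −αΔT+βΔS = −(2.6 × 10⁻⁴)(-3.8)+(7.6 × 10⁻⁴)(-0.73) = 4.3 × 10⁻⁴ → stable
  157–222 m: −αΔT+βΔS = −(2.6 × 10⁻⁴)(+0.4)+(7.6 × 10⁻⁴)(+1.15) = 7.7 × 10⁻⁴ → stable
The 79–83 m interval has Δρ < 0: lighter water underlies denser water.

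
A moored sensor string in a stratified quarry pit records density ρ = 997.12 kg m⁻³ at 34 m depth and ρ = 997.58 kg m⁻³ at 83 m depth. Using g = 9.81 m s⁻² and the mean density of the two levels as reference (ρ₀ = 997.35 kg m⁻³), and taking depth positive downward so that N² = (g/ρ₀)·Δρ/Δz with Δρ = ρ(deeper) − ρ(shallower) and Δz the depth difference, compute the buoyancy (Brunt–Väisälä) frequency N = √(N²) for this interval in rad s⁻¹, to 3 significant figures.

9.61 × 10⁻³ rad s⁻¹

Δρ = 997.58 − 997.12 = 0.46 kg m⁻³ over Δz = 83 − 34 = 49 m.
N² = (9.81/997.35) × (0.46/49) = 9.2339 × 10⁻⁵ s⁻².
N = √(9.2339 × 10⁻⁵) = 9.6093 × 10⁻³ rad s⁻¹ ≈ 9.61 × 10⁻³ rad s⁻¹.
A positive N² confirms static stability across the interval.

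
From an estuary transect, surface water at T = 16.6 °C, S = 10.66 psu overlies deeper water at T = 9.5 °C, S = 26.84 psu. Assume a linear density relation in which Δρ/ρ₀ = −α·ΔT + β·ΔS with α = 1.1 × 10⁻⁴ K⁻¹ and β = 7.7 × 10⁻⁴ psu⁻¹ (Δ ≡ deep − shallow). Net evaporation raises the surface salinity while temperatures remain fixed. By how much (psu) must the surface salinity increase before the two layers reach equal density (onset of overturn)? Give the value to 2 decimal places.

17.19 psu

Neutral buoyancy requires −α(T_deep − T_surf) + β(S_deep − S_surf′) = 0.
S_surf′ = S_deep − (α/β)·ΔT = 26.84 − (1.1 × 10⁻⁴/7.7 × 10⁻⁴)·(-7.1) = 27.8543 psu.
Increase required: 27.8543 − 10.66 = 17.1943 psu.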